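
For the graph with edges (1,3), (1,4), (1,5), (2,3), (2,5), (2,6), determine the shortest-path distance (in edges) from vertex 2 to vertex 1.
2 (path: 2 -> 3 -> 1, 2 edges)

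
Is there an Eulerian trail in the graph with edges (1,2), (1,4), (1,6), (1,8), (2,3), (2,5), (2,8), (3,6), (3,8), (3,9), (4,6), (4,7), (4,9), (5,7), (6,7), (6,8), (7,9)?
Yes (the graph is connected and exactly 2 vertices have odd degree: {6, 9}; any Eulerian path must start and end at those)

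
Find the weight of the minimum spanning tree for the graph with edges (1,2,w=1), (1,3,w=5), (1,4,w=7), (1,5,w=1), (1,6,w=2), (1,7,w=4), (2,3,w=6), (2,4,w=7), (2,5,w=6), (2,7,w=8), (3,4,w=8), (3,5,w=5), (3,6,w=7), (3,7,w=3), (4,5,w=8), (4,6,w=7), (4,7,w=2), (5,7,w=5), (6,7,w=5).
13 (MST edges: (1,2,w=1), (1,5,w=1), (1,6,w=2), (1,7,w=4), (3,7,w=3), (4,7,w=2); sum of weights 1 + 1 + 2 + 4 + 3 + 2 = 13)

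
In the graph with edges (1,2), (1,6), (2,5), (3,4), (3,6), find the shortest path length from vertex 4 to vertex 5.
5 (path: 4 -> 3 -> 6 -> 1 -> 2 -> 5, 5 edges)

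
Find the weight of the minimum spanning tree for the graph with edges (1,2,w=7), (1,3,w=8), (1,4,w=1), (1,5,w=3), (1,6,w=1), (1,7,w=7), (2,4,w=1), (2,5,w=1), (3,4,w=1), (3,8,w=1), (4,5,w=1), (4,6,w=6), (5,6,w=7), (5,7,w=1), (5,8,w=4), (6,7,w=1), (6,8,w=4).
7 (MST edges: (1,4,w=1), (1,6,w=1), (2,4,w=1), (2,5,w=1), (3,4,w=1), (3,8,w=1), (5,7,w=1); sum of weights 1 + 1 + 1 + 1 + 1 + 1 + 1 = 7)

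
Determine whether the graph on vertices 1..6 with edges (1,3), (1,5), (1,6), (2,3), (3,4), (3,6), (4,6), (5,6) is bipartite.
No (odd cycle of length 3: 3 -> 1 -> 6 -> 3)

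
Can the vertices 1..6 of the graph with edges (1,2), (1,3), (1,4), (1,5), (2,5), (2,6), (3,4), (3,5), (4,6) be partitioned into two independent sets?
No (odd cycle of length 3: 5 -> 1 -> 3 -> 5)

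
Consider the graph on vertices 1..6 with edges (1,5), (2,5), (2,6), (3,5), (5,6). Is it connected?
No, it has 2 components: {1, 2, 3, 5, 6}, {4}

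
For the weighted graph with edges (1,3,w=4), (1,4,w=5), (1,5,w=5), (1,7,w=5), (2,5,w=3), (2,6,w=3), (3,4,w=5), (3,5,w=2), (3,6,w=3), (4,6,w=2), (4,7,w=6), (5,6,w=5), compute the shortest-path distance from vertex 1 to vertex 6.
7 (path: 1 -> 4 -> 6; weights 5 + 2 = 7)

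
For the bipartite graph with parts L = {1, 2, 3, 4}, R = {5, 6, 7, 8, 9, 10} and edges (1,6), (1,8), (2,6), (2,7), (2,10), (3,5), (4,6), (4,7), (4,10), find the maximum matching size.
4 (matching: (1,8), (2,10), (3,5), (4,7); upper bound min(|L|,|R|) = min(4,6) = 4)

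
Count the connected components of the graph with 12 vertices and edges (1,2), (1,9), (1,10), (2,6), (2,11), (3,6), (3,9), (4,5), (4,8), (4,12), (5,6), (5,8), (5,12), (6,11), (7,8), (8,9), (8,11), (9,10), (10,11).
1 (components: {1, 2, 3, 4, 5, 6, 7, 8, 9, 10, 11, 12})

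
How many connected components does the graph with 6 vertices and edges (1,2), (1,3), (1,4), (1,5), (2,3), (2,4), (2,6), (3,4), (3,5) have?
1 (components: {1, 2, 3, 4, 5, 6})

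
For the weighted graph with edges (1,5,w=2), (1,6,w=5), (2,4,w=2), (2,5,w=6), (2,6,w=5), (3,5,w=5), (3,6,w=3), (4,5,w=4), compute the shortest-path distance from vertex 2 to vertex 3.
8 (path: 2 -> 6 -> 3; weights 5 + 3 = 8)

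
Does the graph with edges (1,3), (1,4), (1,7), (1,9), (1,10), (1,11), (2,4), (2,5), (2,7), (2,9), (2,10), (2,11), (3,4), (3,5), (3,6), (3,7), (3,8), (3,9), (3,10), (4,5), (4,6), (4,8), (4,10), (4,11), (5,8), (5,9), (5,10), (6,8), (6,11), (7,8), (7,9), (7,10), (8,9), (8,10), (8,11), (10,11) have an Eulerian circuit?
Yes (the graph is connected and all 11 vertices have even degree)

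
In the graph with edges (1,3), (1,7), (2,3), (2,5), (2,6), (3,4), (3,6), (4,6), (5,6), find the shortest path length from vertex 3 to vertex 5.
2 (path: 3 -> 6 -> 5, 2 edges)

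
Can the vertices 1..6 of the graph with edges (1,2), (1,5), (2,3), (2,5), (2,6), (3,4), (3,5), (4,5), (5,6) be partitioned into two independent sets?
No (odd cycle of length 3: 2 -> 1 -> 5 -> 2)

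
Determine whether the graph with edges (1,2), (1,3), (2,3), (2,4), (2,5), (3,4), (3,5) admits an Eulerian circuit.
Yes (the graph is connected and all 5 vertices have even degree)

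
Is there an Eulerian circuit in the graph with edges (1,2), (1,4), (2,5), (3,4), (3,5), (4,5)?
No (2 vertices have odd degree: {4, 5}; Eulerian circuit requires 0)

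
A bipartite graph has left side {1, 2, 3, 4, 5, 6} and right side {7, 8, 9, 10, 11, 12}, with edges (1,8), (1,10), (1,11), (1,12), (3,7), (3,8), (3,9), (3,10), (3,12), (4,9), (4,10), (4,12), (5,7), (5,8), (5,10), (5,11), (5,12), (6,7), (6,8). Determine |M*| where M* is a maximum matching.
5 (matching: (1,12), (3,10), (4,9), (5,11), (6,8); upper bound min(|L|,|R|) = min(6,6) = 6)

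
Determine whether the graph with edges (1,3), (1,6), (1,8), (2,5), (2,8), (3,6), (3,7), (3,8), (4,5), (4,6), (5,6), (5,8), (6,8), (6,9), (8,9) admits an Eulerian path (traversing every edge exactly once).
Yes (the graph is connected and exactly 2 vertices have odd degree: {1, 7}; any Eulerian path must start and end at those)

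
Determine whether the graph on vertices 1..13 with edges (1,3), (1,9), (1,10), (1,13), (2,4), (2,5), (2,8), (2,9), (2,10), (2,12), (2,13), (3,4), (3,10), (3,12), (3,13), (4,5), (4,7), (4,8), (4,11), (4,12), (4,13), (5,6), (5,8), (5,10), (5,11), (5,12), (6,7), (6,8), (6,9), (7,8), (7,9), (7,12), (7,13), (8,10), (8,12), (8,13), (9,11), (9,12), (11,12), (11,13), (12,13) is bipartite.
No (odd cycle of length 3: 10 -> 1 -> 3 -> 10)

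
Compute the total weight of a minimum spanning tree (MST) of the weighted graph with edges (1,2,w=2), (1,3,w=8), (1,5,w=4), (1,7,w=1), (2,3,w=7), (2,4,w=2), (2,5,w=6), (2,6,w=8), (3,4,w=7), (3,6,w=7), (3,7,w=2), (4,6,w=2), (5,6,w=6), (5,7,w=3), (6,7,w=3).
12 (MST edges: (1,2,w=2), (1,7,w=1), (2,4,w=2), (3,7,w=2), (4,6,w=2), (5,7,w=3); sum of weights 2 + 1 + 2 + 2 + 2 + 3 = 12)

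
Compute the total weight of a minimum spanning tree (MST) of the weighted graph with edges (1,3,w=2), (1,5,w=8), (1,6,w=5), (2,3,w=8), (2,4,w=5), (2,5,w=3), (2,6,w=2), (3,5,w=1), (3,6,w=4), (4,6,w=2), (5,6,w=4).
10 (MST edges: (1,3,w=2), (2,5,w=3), (2,6,w=2), (3,5,w=1), (4,6,w=2); sum of weights 2 + 3 + 2 + 1 + 2 = 10)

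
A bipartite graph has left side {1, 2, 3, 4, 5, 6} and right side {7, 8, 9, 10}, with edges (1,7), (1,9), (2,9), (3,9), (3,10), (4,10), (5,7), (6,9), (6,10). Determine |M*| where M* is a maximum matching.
3 (matching: (1,9), (3,10), (5,7); upper bound min(|L|,|R|) = min(6,4) = 4)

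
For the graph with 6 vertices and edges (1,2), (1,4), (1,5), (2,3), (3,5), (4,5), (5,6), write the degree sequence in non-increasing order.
[4, 3, 2, 2, 2, 1] (degrees: deg(1)=3, deg(2)=2, deg(3)=2, deg(4)=2, deg(5)=4, deg(6)=1)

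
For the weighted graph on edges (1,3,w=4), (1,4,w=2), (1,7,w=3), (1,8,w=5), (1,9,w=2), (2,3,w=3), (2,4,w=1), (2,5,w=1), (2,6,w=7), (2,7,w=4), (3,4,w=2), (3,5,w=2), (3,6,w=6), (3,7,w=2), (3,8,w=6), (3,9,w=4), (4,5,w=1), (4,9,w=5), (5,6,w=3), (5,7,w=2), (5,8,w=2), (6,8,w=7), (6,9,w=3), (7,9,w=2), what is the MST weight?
15 (MST edges: (1,4,w=2), (1,9,w=2), (2,4,w=1), (2,5,w=1), (3,4,w=2), (3,7,w=2), (5,6,w=3), (5,8,w=2); sum of weights 2 + 2 + 1 + 1 + 2 + 2 + 3 + 2 = 15)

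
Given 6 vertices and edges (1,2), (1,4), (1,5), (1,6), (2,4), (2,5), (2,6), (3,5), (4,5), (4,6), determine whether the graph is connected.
Yes (BFS from 1 visits [1, 2, 4, 5, 6, 3] — all 6 vertices reached)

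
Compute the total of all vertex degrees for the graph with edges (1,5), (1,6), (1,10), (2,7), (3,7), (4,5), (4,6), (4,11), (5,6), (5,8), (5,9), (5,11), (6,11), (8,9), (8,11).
30 (handshake: sum of degrees = 2|E| = 2 x 15 = 30)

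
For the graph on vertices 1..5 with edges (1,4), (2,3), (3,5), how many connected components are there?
2 (components: {1, 4}, {2, 3, 5})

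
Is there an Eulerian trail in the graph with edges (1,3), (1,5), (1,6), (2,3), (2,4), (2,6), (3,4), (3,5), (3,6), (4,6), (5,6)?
No (6 vertices have odd degree: {1, 2, 3, 4, 5, 6}; Eulerian path requires 0 or 2)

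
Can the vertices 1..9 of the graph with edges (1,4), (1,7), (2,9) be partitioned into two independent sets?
Yes. Partition: {1, 3, 5, 6, 8, 9}, {2, 4, 7}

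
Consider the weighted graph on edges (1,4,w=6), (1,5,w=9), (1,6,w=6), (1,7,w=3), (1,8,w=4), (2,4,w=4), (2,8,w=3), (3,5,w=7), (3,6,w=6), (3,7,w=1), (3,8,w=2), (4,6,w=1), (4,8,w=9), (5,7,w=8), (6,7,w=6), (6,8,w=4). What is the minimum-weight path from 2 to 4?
4 (path: 2 -> 4; weights 4 = 4)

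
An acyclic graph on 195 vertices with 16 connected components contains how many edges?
179 (Each of the 16 component trees on V_i vertices has V_i - 1 edges; summing gives V - C = 195 - 16 = 179)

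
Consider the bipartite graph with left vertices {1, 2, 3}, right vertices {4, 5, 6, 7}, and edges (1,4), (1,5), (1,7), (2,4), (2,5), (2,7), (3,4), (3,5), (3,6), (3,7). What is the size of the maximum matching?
3 (matching: (1,7), (2,5), (3,6); upper bound min(|L|,|R|) = min(3,4) = 3)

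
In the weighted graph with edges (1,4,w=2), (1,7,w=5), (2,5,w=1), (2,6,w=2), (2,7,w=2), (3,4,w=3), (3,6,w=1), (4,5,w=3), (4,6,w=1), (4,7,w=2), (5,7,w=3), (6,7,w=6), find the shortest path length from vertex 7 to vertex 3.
4 (path: 7 -> 4 -> 6 -> 3; weights 2 + 1 + 1 = 4)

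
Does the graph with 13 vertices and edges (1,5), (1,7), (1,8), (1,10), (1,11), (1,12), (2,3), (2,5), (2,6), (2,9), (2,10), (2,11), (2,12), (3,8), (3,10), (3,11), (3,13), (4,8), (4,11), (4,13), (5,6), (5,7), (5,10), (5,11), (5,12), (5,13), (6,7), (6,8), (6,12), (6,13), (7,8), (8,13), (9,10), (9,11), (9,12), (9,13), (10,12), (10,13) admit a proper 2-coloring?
No (odd cycle of length 3: 5 -> 1 -> 12 -> 5)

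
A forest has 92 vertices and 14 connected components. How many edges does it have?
78 (Each of the 14 component trees on V_i vertices has V_i - 1 edges; summing gives V - C = 92 - 14 = 78)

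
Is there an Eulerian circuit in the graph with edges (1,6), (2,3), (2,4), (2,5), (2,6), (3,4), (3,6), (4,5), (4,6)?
No (2 vertices have odd degree: {1, 3}; Eulerian circuit requires 0)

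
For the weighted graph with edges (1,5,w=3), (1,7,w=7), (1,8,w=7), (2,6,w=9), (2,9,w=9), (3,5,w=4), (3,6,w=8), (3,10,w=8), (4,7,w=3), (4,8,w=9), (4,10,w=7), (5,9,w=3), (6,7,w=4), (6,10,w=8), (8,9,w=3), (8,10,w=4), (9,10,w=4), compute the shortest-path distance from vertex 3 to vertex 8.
10 (path: 3 -> 5 -> 9 -> 8; weights 4 + 3 + 3 = 10)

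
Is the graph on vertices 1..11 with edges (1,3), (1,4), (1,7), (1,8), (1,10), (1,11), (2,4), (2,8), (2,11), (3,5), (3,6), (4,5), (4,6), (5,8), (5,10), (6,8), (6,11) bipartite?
Yes. Partition: {1, 2, 5, 6, 9}, {3, 4, 7, 8, 10, 11}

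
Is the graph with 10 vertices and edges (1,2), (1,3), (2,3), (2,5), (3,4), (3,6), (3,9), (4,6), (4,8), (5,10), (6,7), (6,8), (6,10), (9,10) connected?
Yes (BFS from 1 visits [1, 2, 3, 5, 4, 6, 9, 10, 8, 7] — all 10 vertices reached)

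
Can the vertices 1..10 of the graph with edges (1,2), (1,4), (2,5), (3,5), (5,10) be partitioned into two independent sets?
Yes. Partition: {1, 5, 6, 7, 8, 9}, {2, 3, 4, 10}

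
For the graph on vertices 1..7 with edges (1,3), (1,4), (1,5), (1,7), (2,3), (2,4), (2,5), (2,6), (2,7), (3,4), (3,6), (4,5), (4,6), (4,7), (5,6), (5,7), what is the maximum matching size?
3 (matching: (1,4), (3,6), (5,7); upper bound floor(n/2) = floor(7/2) = 3)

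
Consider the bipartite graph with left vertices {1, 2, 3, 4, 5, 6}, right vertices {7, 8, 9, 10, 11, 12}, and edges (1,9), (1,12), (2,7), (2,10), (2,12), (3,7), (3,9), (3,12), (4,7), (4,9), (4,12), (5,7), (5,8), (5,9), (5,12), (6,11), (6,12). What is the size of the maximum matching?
6 (matching: (1,12), (2,10), (3,9), (4,7), (5,8), (6,11); upper bound min(|L|,|R|) = min(6,6) = 6)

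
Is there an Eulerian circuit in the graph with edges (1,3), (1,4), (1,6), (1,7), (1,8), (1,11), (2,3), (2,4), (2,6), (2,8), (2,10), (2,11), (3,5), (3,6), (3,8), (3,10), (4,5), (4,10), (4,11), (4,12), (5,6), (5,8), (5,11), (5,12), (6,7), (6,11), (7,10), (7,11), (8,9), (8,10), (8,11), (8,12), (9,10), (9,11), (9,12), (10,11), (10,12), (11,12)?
Yes (the graph is connected and all 12 vertices have even degree)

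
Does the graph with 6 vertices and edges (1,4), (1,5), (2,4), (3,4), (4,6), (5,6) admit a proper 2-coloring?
Yes. Partition: {1, 2, 3, 6}, {4, 5}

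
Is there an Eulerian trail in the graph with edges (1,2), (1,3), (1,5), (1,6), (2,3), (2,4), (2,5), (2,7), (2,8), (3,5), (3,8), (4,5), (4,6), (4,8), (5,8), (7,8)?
Yes (the graph is connected and exactly 2 vertices have odd degree: {5, 8}; any Eulerian path must start and end at those)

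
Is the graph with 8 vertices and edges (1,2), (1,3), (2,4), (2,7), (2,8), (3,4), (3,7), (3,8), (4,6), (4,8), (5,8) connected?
Yes (BFS from 1 visits [1, 2, 3, 4, 7, 8, 6, 5] — all 8 vertices reached)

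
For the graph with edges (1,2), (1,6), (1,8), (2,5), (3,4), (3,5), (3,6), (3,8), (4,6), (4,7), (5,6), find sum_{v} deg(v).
22 (handshake: sum of degrees = 2|E| = 2 x 11 = 22)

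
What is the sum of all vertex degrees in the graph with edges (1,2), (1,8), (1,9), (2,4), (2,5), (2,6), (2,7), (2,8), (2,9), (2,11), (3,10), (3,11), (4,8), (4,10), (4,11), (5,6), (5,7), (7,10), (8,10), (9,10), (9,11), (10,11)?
44 (handshake: sum of degrees = 2|E| = 2 x 22 = 44)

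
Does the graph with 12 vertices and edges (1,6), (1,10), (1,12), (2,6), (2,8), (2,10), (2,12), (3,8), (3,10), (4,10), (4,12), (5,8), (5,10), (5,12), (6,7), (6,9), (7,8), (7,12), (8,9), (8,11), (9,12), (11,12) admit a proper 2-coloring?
Yes. Partition: {1, 2, 3, 4, 5, 7, 9, 11}, {6, 8, 10, 12}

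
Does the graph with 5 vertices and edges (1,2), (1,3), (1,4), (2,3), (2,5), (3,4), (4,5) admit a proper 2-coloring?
No (odd cycle of length 3: 2 -> 1 -> 3 -> 2)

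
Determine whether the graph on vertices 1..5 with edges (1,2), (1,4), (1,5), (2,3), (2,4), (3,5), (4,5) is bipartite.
No (odd cycle of length 3: 5 -> 1 -> 4 -> 5)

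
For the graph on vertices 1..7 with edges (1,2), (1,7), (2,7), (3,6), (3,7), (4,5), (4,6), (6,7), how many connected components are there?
1 (components: {1, 2, 3, 4, 5, 6, 7})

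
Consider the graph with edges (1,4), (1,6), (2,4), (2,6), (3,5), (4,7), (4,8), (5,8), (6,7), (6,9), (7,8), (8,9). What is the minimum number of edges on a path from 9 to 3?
3 (path: 9 -> 8 -> 5 -> 3, 3 edges)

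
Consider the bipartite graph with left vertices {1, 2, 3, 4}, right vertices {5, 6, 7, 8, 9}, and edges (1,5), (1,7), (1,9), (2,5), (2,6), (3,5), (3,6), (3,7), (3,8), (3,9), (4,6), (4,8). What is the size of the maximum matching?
4 (matching: (1,9), (2,6), (3,7), (4,8); upper bound min(|L|,|R|) = min(4,5) = 4)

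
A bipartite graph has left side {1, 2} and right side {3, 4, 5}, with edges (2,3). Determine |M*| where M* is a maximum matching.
1 (matching: (2,3); upper bound min(|L|,|R|) = min(2,3) = 2)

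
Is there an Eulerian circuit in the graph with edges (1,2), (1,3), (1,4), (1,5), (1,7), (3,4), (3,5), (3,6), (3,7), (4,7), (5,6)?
No (6 vertices have odd degree: {1, 2, 3, 4, 5, 7}; Eulerian circuit requires 0)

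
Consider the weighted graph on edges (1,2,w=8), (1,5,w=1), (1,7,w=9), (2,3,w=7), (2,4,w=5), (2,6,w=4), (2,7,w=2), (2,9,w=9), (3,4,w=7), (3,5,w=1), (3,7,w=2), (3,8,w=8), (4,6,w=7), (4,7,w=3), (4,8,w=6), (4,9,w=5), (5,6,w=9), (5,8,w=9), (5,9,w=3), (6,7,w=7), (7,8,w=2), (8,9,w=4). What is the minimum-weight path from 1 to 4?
7 (path: 1 -> 5 -> 3 -> 7 -> 4; weights 1 + 1 + 2 + 3 = 7)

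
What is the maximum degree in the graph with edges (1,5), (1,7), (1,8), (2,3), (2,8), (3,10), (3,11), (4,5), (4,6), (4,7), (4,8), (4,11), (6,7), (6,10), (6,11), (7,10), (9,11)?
5 (attained at vertex 4)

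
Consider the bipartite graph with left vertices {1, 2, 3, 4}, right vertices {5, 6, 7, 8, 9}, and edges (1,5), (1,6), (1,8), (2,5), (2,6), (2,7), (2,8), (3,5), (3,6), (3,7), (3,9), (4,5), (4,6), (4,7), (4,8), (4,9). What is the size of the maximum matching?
4 (matching: (1,8), (2,7), (3,9), (4,6); upper bound min(|L|,|R|) = min(4,5) = 4)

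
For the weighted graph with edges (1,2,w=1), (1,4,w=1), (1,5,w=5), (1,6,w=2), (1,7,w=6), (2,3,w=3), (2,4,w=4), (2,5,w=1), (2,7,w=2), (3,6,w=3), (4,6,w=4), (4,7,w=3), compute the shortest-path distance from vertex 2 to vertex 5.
1 (path: 2 -> 5; weights 1 = 1)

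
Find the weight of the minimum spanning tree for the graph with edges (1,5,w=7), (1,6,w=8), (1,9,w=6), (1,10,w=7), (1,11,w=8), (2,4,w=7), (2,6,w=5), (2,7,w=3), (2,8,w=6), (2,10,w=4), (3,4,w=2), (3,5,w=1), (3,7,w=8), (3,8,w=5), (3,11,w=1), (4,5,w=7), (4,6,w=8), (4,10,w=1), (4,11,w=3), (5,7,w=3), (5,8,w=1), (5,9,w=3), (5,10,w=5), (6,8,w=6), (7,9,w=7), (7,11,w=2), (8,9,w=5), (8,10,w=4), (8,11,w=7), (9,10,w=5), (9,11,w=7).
25 (MST edges: (1,9,w=6), (2,6,w=5), (2,7,w=3), (3,4,w=2), (3,5,w=1), (3,11,w=1), (4,10,w=1), (5,8,w=1), (5,9,w=3), (7,11,w=2); sum of weights 6 + 5 + 3 + 2 + 1 + 1 + 1 + 1 + 3 + 2 = 25)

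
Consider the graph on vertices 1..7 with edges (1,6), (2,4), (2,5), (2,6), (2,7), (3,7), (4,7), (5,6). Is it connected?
Yes (BFS from 1 visits [1, 6, 2, 5, 4, 7, 3] — all 7 vertices reached)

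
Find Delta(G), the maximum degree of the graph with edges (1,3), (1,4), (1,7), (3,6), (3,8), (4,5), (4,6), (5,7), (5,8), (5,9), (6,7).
4 (attained at vertex 5)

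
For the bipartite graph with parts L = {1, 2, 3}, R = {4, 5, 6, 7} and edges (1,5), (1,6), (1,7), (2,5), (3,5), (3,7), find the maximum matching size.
3 (matching: (1,6), (2,5), (3,7); upper bound min(|L|,|R|) = min(3,4) = 3)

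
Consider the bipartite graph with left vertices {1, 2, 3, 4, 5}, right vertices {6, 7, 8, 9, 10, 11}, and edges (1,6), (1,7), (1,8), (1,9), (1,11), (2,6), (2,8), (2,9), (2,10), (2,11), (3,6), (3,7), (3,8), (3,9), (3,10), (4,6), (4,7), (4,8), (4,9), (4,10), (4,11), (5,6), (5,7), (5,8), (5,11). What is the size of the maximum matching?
5 (matching: (1,11), (2,10), (3,9), (4,8), (5,7); upper bound min(|L|,|R|) = min(5,6) = 5)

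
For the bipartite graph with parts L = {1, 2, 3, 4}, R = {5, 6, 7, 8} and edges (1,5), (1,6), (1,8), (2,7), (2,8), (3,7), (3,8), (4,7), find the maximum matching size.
3 (matching: (1,6), (2,7), (3,8); upper bound min(|L|,|R|) = min(4,4) = 4)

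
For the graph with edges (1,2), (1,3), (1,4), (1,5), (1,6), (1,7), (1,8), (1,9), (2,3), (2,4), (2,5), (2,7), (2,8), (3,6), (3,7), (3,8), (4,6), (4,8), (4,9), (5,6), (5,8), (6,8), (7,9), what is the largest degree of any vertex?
8 (attained at vertex 1)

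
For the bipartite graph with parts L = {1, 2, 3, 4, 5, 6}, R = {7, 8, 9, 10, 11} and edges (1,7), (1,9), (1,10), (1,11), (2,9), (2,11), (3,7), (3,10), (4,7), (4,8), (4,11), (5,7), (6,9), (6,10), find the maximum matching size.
5 (matching: (1,11), (2,9), (3,10), (4,8), (5,7); upper bound min(|L|,|R|) = min(6,5) = 5)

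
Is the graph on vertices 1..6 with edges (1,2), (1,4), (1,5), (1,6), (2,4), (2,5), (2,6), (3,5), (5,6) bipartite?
No (odd cycle of length 3: 2 -> 1 -> 6 -> 2)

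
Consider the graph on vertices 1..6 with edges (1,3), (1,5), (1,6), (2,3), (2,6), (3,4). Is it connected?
Yes (BFS from 1 visits [1, 3, 5, 6, 2, 4] — all 6 vertices reached)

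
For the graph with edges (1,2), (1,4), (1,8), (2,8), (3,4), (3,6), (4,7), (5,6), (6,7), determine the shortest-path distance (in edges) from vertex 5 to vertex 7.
2 (path: 5 -> 6 -> 7, 2 edges)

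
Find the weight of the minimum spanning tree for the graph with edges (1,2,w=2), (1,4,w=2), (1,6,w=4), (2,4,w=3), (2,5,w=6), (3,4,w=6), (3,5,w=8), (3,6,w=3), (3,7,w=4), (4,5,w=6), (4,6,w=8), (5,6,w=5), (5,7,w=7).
20 (MST edges: (1,2,w=2), (1,4,w=2), (1,6,w=4), (3,6,w=3), (3,7,w=4), (5,6,w=5); sum of weights 2 + 2 + 4 + 3 + 4 + 5 = 20)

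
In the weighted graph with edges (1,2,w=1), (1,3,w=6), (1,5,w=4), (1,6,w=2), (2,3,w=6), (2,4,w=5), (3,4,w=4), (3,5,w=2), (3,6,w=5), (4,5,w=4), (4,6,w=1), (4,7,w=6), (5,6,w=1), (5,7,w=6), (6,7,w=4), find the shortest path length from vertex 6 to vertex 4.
1 (path: 6 -> 4; weights 1 = 1)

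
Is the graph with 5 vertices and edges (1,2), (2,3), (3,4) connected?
No, it has 2 components: {1, 2, 3, 4}, {5}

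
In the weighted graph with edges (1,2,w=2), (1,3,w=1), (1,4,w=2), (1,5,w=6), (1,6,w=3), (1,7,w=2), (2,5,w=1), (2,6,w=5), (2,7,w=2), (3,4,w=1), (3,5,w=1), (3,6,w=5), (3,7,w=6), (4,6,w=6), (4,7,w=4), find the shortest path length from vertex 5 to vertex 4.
2 (path: 5 -> 3 -> 4; weights 1 + 1 = 2)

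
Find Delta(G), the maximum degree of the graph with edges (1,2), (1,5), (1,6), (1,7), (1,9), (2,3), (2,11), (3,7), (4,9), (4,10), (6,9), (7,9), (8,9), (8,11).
5 (attained at vertices 1, 9)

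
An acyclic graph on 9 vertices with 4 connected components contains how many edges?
5 (Each of the 4 component trees on V_i vertices has V_i - 1 edges; summing gives V - C = 9 - 4 = 5)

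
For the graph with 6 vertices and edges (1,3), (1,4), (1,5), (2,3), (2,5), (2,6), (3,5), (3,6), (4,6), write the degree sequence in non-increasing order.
[4, 3, 3, 3, 3, 2] (degrees: deg(1)=3, deg(2)=3, deg(3)=4, deg(4)=2, deg(5)=3, deg(6)=3)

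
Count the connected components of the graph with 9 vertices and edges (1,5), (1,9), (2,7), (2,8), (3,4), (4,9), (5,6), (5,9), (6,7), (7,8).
1 (components: {1, 2, 3, 4, 5, 6, 7, 8, 9})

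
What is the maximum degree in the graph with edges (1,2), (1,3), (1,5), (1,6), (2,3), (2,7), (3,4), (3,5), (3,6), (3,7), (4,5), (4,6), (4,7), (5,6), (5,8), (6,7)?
6 (attained at vertex 3)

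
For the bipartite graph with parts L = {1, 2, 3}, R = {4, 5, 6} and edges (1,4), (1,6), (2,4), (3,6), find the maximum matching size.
2 (matching: (1,6), (2,4); upper bound min(|L|,|R|) = min(3,3) = 3)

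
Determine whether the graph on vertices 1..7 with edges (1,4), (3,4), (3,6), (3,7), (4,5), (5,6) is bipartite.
Yes. Partition: {1, 2, 3, 5}, {4, 6, 7}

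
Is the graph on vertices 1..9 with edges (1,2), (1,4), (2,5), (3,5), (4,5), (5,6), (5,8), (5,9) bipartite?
Yes. Partition: {1, 5, 7}, {2, 3, 4, 6, 8, 9}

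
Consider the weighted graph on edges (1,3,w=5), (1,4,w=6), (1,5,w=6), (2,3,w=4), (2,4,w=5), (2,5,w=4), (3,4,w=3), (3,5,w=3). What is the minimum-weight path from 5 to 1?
6 (path: 5 -> 1; weights 6 = 6)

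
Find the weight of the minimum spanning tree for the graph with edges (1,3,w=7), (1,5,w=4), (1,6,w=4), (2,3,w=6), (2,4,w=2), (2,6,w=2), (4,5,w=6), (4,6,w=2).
18 (MST edges: (1,5,w=4), (1,6,w=4), (2,3,w=6), (2,4,w=2), (2,6,w=2); sum of weights 4 + 4 + 6 + 2 + 2 = 18)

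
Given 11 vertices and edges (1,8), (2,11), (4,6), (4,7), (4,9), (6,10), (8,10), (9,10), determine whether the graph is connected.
No, it has 4 components: {1, 4, 6, 7, 8, 9, 10}, {2, 11}, {3}, {5}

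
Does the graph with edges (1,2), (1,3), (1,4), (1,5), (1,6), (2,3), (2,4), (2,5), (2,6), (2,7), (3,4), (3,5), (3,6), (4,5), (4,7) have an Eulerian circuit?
No (4 vertices have odd degree: {1, 3, 4, 6}; Eulerian circuit requires 0)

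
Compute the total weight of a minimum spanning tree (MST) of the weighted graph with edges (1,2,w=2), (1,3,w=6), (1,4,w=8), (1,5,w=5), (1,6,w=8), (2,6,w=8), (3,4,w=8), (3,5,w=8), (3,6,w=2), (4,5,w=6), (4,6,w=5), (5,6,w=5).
19 (MST edges: (1,2,w=2), (1,5,w=5), (3,6,w=2), (4,6,w=5), (5,6,w=5); sum of weights 2 + 5 + 2 + 5 + 5 = 19)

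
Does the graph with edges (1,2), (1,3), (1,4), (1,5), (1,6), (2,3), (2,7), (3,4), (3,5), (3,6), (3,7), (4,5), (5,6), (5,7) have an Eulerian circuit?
No (6 vertices have odd degree: {1, 2, 4, 5, 6, 7}; Eulerian circuit requires 0)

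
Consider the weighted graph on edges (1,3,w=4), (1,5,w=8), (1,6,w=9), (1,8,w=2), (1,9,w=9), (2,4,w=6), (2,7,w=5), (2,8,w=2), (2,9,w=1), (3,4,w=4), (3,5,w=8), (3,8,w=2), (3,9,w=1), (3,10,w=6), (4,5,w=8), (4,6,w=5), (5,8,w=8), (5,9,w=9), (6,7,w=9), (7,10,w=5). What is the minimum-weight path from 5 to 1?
8 (path: 5 -> 1; weights 8 = 8)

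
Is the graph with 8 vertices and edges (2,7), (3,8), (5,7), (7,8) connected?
No, it has 4 components: {1}, {2, 3, 5, 7, 8}, {4}, {6}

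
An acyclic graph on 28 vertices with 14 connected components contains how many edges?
14 (Each of the 14 component trees on V_i vertices has V_i - 1 edges; summing gives V - C = 28 - 14 = 14)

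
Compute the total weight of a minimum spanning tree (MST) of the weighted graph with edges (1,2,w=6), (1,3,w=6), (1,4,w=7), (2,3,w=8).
19 (MST edges: (1,2,w=6), (1,3,w=6), (1,4,w=7); sum of weights 6 + 6 + 7 = 19)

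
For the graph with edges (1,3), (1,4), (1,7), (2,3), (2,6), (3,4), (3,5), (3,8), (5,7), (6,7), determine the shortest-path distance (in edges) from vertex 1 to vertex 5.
2 (path: 1 -> 3 -> 5, 2 edges)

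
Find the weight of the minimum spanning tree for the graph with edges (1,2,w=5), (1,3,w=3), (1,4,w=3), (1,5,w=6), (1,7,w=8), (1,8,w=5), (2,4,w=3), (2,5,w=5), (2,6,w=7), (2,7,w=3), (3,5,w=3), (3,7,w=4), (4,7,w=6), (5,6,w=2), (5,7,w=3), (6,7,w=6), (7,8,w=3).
20 (MST edges: (1,3,w=3), (1,4,w=3), (2,4,w=3), (2,7,w=3), (3,5,w=3), (5,6,w=2), (7,8,w=3); sum of weights 3 + 3 + 3 + 3 + 3 + 2 + 3 = 20)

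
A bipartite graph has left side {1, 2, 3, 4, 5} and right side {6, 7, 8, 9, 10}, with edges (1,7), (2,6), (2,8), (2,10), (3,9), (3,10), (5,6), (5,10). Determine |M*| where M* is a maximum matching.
4 (matching: (1,7), (2,8), (3,9), (5,10); upper bound min(|L|,|R|) = min(5,5) = 5)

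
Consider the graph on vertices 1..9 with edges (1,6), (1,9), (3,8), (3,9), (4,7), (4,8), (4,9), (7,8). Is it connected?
No, it has 3 components: {1, 3, 4, 6, 7, 8, 9}, {2}, {5}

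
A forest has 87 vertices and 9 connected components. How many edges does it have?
78 (Each of the 9 component trees on V_i vertices has V_i - 1 edges; summing gives V - C = 87 - 9 = 78)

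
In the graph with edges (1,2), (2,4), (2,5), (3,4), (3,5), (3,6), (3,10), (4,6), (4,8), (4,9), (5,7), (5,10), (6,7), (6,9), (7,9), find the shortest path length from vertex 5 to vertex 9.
2 (path: 5 -> 7 -> 9, 2 edges)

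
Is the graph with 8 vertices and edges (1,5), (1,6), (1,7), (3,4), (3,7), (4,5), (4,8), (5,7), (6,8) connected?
No, it has 2 components: {1, 3, 4, 5, 6, 7, 8}, {2}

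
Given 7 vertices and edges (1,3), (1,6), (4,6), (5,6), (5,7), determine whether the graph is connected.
No, it has 2 components: {1, 3, 4, 5, 6, 7}, {2}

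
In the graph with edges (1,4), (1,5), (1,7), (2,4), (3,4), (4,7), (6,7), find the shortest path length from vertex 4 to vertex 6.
2 (path: 4 -> 7 -> 6, 2 edges)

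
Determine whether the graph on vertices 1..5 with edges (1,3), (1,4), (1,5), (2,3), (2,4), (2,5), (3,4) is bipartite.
No (odd cycle of length 3: 4 -> 1 -> 3 -> 4)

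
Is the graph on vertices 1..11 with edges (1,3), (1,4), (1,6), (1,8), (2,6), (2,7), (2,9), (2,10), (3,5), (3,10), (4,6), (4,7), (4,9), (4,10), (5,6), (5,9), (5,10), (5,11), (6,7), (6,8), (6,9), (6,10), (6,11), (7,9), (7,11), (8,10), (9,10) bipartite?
No (odd cycle of length 3: 4 -> 1 -> 6 -> 4)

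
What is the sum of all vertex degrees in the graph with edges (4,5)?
2 (handshake: sum of degrees = 2|E| = 2 x 1 = 2)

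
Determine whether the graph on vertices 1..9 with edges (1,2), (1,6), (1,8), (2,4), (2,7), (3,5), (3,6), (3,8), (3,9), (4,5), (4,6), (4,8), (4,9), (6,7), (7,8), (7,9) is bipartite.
Yes. Partition: {1, 3, 4, 7}, {2, 5, 6, 8, 9}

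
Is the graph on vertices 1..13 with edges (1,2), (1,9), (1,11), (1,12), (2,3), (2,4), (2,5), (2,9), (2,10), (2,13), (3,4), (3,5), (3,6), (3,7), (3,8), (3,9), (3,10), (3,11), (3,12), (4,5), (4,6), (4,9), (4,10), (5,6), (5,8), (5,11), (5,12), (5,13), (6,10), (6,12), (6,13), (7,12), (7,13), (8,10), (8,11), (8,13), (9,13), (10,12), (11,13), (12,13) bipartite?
No (odd cycle of length 3: 9 -> 1 -> 2 -> 9)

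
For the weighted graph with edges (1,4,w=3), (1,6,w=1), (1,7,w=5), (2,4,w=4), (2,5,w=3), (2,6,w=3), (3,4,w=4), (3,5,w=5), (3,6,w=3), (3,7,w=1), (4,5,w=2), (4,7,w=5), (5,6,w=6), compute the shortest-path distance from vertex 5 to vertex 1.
5 (path: 5 -> 4 -> 1; weights 2 + 3 = 5)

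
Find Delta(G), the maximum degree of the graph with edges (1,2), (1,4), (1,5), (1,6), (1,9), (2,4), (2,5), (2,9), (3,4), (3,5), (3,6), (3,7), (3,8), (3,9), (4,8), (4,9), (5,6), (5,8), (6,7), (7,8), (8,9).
6 (attained at vertex 3)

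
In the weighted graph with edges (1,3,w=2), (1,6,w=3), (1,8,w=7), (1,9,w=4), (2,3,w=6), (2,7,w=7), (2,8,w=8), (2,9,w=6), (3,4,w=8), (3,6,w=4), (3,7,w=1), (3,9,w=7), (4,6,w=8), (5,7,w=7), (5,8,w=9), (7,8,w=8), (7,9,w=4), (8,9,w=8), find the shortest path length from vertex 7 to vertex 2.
7 (path: 7 -> 2; weights 7 = 7)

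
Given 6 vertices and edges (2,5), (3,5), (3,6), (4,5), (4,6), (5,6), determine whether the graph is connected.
No, it has 2 components: {1}, {2, 3, 4, 5, 6}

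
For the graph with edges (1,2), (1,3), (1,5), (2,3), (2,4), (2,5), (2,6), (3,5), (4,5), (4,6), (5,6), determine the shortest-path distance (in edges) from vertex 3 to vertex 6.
2 (path: 3 -> 2 -> 6, 2 edges)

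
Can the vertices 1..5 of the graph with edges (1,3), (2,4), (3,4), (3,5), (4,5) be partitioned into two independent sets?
No (odd cycle of length 3: 4 -> 3 -> 5 -> 4)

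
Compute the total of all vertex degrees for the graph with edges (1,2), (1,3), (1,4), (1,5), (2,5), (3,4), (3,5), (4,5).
16 (handshake: sum of degrees = 2|E| = 2 x 8 = 16)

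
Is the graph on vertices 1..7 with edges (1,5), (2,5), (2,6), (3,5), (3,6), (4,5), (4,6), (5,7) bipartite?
Yes. Partition: {1, 2, 3, 4, 7}, {5, 6}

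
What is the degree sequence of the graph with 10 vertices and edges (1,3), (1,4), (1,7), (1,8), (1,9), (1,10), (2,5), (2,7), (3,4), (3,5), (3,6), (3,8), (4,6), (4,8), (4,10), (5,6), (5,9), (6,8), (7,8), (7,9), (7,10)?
[6, 5, 5, 5, 5, 4, 4, 3, 3, 2] (degrees: deg(1)=6, deg(2)=2, deg(3)=5, deg(4)=5, deg(5)=4, deg(6)=4, deg(7)=5, deg(8)=5, deg(9)=3, deg(10)=3)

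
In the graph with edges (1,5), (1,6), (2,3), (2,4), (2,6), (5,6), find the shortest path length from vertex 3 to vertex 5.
3 (path: 3 -> 2 -> 6 -> 5, 3 edges)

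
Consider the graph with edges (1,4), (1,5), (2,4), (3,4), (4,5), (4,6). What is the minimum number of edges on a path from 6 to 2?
2 (path: 6 -> 4 -> 2, 2 edges)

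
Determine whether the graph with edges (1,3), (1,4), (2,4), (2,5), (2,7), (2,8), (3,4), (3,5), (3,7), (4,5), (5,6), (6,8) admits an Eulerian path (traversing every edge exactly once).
Yes — and in fact it has an Eulerian circuit (the graph is connected and all 8 vertices have even degree)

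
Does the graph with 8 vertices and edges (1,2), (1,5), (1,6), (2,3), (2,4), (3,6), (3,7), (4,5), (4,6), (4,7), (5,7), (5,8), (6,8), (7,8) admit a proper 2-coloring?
No (odd cycle of length 5: 7 -> 5 -> 1 -> 2 -> 3 -> 7)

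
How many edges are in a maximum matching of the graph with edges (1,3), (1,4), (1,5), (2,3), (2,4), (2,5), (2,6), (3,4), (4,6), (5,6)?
3 (matching: (1,3), (2,5), (4,6); upper bound floor(n/2) = floor(6/2) = 3)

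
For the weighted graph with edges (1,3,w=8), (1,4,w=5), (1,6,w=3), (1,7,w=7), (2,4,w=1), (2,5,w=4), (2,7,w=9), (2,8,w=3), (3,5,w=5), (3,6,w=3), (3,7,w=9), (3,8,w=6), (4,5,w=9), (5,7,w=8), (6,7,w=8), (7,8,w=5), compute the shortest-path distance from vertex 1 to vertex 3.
6 (path: 1 -> 6 -> 3; weights 3 + 3 = 6)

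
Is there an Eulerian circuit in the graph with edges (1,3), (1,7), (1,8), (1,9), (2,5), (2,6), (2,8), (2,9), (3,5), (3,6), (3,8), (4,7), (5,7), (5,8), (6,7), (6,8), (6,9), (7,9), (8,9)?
No (4 vertices have odd degree: {4, 6, 7, 9}; Eulerian circuit requires 0)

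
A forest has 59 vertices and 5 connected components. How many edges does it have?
54 (Each of the 5 component trees on V_i vertices has V_i - 1 edges; summing gives V - C = 59 - 5 = 54)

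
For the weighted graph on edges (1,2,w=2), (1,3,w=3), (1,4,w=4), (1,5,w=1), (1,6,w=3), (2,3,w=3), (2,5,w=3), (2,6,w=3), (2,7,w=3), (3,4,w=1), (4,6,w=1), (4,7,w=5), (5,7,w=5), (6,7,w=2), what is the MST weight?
10 (MST edges: (1,2,w=2), (1,3,w=3), (1,5,w=1), (3,4,w=1), (4,6,w=1), (6,7,w=2); sum of weights 2 + 3 + 1 + 1 + 1 + 2 = 10)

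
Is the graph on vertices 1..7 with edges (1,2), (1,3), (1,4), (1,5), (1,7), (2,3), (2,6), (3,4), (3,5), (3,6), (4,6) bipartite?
No (odd cycle of length 3: 3 -> 1 -> 5 -> 3)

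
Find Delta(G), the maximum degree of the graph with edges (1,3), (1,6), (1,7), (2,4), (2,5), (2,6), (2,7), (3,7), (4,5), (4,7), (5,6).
4 (attained at vertices 2, 7)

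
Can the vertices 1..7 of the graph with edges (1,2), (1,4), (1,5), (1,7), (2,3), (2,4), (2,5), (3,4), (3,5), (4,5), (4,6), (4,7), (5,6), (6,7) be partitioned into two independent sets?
No (odd cycle of length 3: 7 -> 1 -> 4 -> 7)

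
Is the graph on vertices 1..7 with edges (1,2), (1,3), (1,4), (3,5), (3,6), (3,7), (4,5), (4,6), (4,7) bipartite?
Yes. Partition: {1, 5, 6, 7}, {2, 3, 4}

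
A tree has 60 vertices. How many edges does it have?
59 (A tree on V vertices has V - 1 edges, so 60 - 1 = 59)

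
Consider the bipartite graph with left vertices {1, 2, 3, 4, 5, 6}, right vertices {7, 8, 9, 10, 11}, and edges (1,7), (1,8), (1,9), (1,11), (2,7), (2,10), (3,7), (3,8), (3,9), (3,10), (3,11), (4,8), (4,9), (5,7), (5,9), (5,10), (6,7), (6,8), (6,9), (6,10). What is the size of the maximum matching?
5 (matching: (1,11), (2,10), (3,9), (4,8), (5,7); upper bound min(|L|,|R|) = min(6,5) = 5)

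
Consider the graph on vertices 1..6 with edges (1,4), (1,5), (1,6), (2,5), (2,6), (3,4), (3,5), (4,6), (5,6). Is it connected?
Yes (BFS from 1 visits [1, 4, 5, 6, 3, 2] — all 6 vertices reached)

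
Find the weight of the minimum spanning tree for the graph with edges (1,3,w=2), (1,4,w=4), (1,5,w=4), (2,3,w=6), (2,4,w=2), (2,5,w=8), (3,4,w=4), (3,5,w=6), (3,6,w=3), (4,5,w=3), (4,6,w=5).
14 (MST edges: (1,3,w=2), (1,4,w=4), (2,4,w=2), (3,6,w=3), (4,5,w=3); sum of weights 2 + 4 + 2 + 3 + 3 = 14)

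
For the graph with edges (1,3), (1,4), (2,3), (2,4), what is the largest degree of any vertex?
2 (attained at vertices 1, 2, 3, 4)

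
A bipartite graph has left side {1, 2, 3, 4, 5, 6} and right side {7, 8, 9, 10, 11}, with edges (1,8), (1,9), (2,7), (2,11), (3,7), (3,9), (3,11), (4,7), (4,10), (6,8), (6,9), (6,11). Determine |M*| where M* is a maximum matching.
5 (matching: (1,9), (2,11), (3,7), (4,10), (6,8); upper bound min(|L|,|R|) = min(6,5) = 5)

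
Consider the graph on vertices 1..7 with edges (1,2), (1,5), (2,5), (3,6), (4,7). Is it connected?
No, it has 3 components: {1, 2, 5}, {3, 6}, {4, 7}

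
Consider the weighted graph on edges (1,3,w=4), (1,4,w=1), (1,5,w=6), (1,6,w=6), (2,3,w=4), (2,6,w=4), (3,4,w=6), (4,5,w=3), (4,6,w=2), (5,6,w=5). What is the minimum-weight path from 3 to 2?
4 (path: 3 -> 2; weights 4 = 4)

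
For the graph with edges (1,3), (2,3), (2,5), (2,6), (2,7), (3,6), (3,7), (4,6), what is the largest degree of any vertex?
4 (attained at vertices 2, 3)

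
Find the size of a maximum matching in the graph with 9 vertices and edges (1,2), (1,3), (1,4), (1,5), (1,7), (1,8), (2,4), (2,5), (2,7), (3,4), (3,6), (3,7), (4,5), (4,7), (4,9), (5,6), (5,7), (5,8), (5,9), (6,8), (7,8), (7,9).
4 (matching: (1,7), (2,5), (4,9), (6,8); upper bound floor(n/2) = floor(9/2) = 4)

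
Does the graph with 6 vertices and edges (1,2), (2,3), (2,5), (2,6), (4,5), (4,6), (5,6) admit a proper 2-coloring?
No (odd cycle of length 3: 6 -> 2 -> 5 -> 6)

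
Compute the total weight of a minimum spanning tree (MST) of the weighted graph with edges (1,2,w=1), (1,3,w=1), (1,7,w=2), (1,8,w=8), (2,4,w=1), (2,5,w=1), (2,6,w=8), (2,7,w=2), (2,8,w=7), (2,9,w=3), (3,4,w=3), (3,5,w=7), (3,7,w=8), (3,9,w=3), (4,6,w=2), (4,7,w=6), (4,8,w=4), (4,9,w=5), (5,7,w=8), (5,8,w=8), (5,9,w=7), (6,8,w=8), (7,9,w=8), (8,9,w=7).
15 (MST edges: (1,2,w=1), (1,3,w=1), (1,7,w=2), (2,4,w=1), (2,5,w=1), (2,9,w=3), (4,6,w=2), (4,8,w=4); sum of weights 1 + 1 + 2 + 1 + 1 + 3 + 2 + 4 = 15)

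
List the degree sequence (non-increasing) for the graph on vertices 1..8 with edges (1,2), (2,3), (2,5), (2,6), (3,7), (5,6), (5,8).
[4, 3, 2, 2, 1, 1, 1, 0] (degrees: deg(1)=1, deg(2)=4, deg(3)=2, deg(4)=0, deg(5)=3, deg(6)=2, deg(7)=1, deg(8)=1)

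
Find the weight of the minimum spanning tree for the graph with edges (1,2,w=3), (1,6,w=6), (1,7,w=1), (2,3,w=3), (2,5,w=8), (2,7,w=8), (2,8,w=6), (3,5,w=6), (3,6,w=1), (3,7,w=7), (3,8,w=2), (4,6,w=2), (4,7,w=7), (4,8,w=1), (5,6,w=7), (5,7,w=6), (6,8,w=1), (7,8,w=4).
16 (MST edges: (1,2,w=3), (1,7,w=1), (2,3,w=3), (3,5,w=6), (3,6,w=1), (4,8,w=1), (6,8,w=1); sum of weights 3 + 1 + 3 + 6 + 1 + 1 + 1 = 16)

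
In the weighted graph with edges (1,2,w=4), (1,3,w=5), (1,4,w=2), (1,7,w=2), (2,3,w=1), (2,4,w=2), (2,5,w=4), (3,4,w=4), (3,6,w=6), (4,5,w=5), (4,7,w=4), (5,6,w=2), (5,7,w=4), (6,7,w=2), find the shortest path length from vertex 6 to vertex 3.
6 (path: 6 -> 3; weights 6 = 6)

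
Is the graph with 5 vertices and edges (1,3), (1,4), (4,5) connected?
No, it has 2 components: {1, 3, 4, 5}, {2}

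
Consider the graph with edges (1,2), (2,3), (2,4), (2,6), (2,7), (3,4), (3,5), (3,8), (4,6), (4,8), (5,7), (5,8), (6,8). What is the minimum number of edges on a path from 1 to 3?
2 (path: 1 -> 2 -> 3, 2 edges)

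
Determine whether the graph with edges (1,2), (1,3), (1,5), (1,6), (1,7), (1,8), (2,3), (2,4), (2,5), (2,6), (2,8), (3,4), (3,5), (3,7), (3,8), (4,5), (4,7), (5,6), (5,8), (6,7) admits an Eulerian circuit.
Yes (the graph is connected and all 8 vertices have even degree)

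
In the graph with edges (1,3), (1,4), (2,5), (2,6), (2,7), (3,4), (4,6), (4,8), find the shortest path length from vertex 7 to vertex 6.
2 (path: 7 -> 2 -> 6, 2 edges)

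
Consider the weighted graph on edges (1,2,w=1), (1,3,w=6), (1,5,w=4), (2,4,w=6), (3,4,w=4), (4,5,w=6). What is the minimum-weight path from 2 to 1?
1 (path: 2 -> 1; weights 1 = 1)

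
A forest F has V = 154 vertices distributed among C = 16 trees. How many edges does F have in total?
138 (Each of the 16 component trees on V_i vertices has V_i - 1 edges; summing gives V - C = 154 - 16 = 138)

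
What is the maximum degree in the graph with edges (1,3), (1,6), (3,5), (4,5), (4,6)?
2 (attained at vertices 1, 3, 4, 5, 6)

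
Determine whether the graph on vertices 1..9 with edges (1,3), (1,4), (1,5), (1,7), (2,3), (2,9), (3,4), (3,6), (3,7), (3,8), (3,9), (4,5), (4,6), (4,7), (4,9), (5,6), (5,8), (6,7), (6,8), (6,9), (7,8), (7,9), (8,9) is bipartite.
No (odd cycle of length 3: 7 -> 1 -> 4 -> 7)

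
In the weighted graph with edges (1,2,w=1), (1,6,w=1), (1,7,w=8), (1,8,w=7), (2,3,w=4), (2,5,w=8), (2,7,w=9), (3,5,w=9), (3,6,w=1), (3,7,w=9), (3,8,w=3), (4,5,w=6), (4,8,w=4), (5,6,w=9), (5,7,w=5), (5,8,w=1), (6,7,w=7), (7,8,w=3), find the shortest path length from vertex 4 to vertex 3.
7 (path: 4 -> 8 -> 3; weights 4 + 3 = 7)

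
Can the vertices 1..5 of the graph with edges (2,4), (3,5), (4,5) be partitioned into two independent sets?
Yes. Partition: {1, 2, 5}, {3, 4}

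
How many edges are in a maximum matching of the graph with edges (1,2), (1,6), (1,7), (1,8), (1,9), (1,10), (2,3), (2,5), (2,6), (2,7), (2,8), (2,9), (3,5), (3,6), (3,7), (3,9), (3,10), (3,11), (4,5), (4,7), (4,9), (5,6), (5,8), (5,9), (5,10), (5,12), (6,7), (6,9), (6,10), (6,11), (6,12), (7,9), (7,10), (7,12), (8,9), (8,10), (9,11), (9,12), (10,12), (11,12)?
6 (matching: (1,2), (3,11), (4,9), (5,8), (6,7), (10,12); upper bound floor(n/2) = floor(12/2) = 6)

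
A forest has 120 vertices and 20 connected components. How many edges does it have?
100 (Each of the 20 component trees on V_i vertices has V_i - 1 edges; summing gives V - C = 120 - 20 = 100)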